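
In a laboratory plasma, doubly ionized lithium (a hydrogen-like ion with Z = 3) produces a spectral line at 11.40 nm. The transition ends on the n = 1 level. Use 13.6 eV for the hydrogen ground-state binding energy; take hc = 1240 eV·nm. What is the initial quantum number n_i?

The photon energy is ΔE = hc/λ = 1240 / 11.40 = 108.8 eV.
With Z = 3, ΔE = 122.4 × (1/n_f² − 1/n_i²), so 1/n_f² − 1/n_i² = 0.8887.
With n_f = 1: 1/n_i² = 1/1 − 0.8887 = 0.1113, so n_i ≈ 3.00.

n_i = 3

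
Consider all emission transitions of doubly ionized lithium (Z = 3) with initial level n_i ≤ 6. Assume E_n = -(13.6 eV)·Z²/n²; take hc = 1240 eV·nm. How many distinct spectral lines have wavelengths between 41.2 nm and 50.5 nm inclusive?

Enumerate all n_i → n_f pairs with 1 ≤ n_f < n_i ≤ 6 and compute λ = 1240 / [13.6·9·(1/n_f² − 1/n_i²)].
Lines falling in [41.2, 50.5] nm: 6→2 (45.59 nm), 5→2 (48.24 nm).

2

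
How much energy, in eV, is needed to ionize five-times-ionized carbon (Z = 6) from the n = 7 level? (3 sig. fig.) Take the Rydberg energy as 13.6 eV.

9.99 eV

E_n = −13.6 Z²/n² = −489.6/n² eV for Z = 6.
E_7 = −489.6/49 = −9.99 eV, so ionization (to E = 0) requires 9.99 eV.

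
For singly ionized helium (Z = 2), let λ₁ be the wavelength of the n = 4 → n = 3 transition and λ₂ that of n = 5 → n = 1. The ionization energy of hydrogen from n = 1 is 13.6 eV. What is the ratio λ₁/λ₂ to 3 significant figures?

19.7

λ ∝ 1/ΔE ∝ 1/(1/n_f² − 1/n_i²), and the Z² and hc factors cancel in the ratio.
λ₁/λ₂ = (1/1² − 1/5²)/(1/3² − 1/4²) = 0.9600/0.04861 = 19.7.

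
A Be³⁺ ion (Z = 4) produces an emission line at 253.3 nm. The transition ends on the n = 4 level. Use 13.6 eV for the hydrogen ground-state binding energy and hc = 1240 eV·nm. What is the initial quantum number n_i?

n_i = 5

The photon energy is ΔE = hc/λ = 1240 / 253.3 = 4.895 eV.
With Z = 4, ΔE = 217.6 × (1/n_f² − 1/n_i²), so 1/n_f² − 1/n_i² = 0.02250.
With n_f = 4: 1/n_i² = 1/16 − 0.02250 = 0.04000, so n_i ≈ 5.00.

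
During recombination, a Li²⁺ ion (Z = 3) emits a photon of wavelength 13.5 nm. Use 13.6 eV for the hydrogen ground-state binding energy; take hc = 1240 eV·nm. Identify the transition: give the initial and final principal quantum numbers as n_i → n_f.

n_i = 2, n_f = 1

The photon energy is ΔE = hc/λ = 1240 / 13.5 = 91.85 eV.
With Z = 3, ΔE = 122.4 × (1/n_f² − 1/n_i²), so 1/n_f² − 1/n_i² = 0.7504.
Trying n_f = 1 gives 1/n_i² = 0.2496, i.e. n_i ≈ 2; this pair matches.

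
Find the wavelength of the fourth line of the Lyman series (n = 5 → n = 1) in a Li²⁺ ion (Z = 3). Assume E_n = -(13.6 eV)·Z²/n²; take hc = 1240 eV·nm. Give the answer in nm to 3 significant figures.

10.6 nm

The Lyman series terminates on n_f = 1; the fourth line has n_i = 1+4 = 5.
ΔE = 122.4 × (1/1² − 1/5²) = 117.5 eV.
λ = 1240 / 117.5 = 10.6 nm.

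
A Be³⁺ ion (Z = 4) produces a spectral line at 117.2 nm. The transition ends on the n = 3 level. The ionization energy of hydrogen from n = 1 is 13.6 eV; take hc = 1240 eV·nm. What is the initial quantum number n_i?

The photon energy is ΔE = hc/λ = 1240 / 117.2 = 10.58 eV.
With Z = 4, ΔE = 217.6 × (1/n_f² − 1/n_i²), so 1/n_f² − 1/n_i² = 0.04862.
With n_f = 3: 1/n_i² = 1/9 − 0.04862 = 0.06249, so n_i ≈ 4.00.

n_i = 4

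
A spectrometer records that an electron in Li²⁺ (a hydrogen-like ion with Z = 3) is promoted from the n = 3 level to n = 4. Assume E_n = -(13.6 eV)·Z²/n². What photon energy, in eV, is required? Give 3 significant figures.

The Bohr energies scale as Z², so for Z = 3: E_n = −122.4/n² eV.
E_4 = −122.4/16 = −7.650 eV and E_3 = −122.4/9 = −13.60 eV.
The photon energy is |E_4 − E_3| = 5.95 eV.

5.95 eV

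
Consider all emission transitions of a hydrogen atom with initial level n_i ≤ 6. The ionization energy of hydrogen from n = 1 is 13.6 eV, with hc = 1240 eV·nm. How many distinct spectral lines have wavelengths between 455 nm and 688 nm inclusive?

2

Enumerate all n_i → n_f pairs with 1 ≤ n_f < n_i ≤ 6 and compute λ = 1240 / [13.6·1·(1/n_f² − 1/n_i²)].
Lines falling in [455, 688] nm: 4→2 (486.3 nm), 3→2 (656.5 nm).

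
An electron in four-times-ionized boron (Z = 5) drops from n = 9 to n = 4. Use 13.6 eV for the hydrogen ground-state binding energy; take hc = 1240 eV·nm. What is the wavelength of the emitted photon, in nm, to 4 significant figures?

72.72 nm

For Z = 5 the level energies scale as Z², so the effective Rydberg energy is 13.6 × 25 = 340.0 eV.
ΔE = 340.0 × (1/4² − 1/9²) = 340.0 × 0.05015 = 17.05 eV.
λ = hc/ΔE = 1240 / 17.05 = 72.72 nm.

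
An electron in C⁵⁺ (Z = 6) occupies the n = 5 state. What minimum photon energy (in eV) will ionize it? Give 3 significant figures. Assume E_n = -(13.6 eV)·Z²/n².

E_n = −13.6 Z²/n² = −489.6/n² eV for Z = 6.
E_5 = −489.6/25 = −19.6 eV, so ionization (to E = 0) requires 19.6 eV.

19.6 eV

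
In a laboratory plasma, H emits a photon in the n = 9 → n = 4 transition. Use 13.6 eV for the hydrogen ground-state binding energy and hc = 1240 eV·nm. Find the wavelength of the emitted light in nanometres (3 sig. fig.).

ΔE = 13.60 × (1/4² − 1/9²) = 13.60 × 0.05015 = 0.6821 eV.
λ = hc/ΔE = 1240 / 0.6821 = 1820 nm.
This line belongs to the Brackett series.

1820 nm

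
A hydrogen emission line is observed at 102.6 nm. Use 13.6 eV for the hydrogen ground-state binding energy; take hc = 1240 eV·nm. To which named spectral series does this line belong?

Lyman

ΔE = 1240/102.6 = 12.09 eV.
This matches 13.6 × (1/1² − 1/3²), so n_f = 1: the Lyman series.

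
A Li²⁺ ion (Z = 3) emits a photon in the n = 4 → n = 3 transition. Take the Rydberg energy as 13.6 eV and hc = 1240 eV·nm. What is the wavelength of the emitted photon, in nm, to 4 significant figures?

For Z = 3 the level energies scale as Z², so the effective Rydberg energy is 13.6 × 9 = 122.4 eV.
ΔE = 122.4 × (1/3² − 1/4²) = 122.4 × 0.04861 = 5.950 eV.
λ = hc/ΔE = 1240 / 5.950 = 208.4 nm.

208.4 nm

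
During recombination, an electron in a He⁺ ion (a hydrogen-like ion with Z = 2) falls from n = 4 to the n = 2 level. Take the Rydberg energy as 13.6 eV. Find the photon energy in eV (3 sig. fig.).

The Bohr energies scale as Z², so for Z = 2: E_n = −54.40/n² eV.
E_4 = −54.40/16 = −3.400 eV and E_2 = −54.40/4 = −13.60 eV.
The photon energy is |E_4 − E_2| = 10.2 eV.

10.2 eV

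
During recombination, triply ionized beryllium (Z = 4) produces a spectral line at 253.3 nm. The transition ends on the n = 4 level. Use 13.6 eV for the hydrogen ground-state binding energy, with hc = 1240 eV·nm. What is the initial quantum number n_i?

n_i = 5

The photon energy is ΔE = hc/λ = 1240 / 253.3 = 4.895 eV.
With Z = 4, ΔE = 217.6 × (1/n_f² − 1/n_i²), so 1/n_f² − 1/n_i² = 0.02250.
With n_f = 4: 1/n_i² = 1/16 − 0.02250 = 0.04000, so n_i ≈ 5.00.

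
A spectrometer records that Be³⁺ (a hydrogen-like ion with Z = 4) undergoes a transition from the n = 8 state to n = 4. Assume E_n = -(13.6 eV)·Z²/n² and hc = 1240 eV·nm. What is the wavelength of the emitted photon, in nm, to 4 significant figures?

121.6 nm

For Z = 4 the level energies scale as Z², so the effective Rydberg energy is 13.6 × 16 = 217.6 eV.
ΔE = 217.6 × (1/4² − 1/8²) = 217.6 × 0.04688 = 10.20 eV.
λ = hc/ΔE = 1240 / 10.20 = 121.6 nm.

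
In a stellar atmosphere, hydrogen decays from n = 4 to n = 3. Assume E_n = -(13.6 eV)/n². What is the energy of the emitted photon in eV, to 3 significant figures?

E_4 = −13.60/16 = −0.8500 eV and E_3 = −13.60/9 = −1.511 eV.
The photon energy is |E_4 − E_3| = 0.661 eV.

0.661 eV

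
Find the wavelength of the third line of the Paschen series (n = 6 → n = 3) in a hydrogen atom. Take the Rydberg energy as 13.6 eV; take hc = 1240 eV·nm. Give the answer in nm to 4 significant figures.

The Paschen series terminates on n_f = 3; the third line has n_i = 3+3 = 6.
ΔE = 13.60 × (1/3² − 1/6²) = 1.133 eV.
λ = 1240 / 1.133 = 1094 nm.

1094 nm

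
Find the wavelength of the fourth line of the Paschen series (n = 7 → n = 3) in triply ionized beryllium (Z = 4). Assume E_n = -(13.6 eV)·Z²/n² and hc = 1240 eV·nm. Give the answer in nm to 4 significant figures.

62.83 nm

The Paschen series terminates on n_f = 3; the fourth line has n_i = 3+4 = 7.
ΔE = 217.6 × (1/3² − 1/7²) = 19.74 eV.
λ = 1240 / 19.74 = 62.83 nm.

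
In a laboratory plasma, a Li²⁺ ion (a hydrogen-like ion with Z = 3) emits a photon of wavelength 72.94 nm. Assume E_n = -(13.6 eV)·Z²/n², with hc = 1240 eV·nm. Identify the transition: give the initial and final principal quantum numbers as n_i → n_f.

n_i = 3, n_f = 2

The photon energy is ΔE = hc/λ = 1240 / 72.94 = 17.00 eV.
With Z = 3, ΔE = 122.4 × (1/n_f² − 1/n_i²), so 1/n_f² − 1/n_i² = 0.1389.
Trying n_f = 2 gives 1/n_i² = 0.1111, i.e. n_i ≈ 3; this pair matches.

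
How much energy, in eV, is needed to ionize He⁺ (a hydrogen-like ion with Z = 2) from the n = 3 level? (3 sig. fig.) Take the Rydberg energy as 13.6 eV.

6.04 eV

E_n = −13.6 Z²/n² = −54.40/n² eV for Z = 2.
E_3 = −54.40/9 = −6.04 eV, so ionization (to E = 0) requires 6.04 eV.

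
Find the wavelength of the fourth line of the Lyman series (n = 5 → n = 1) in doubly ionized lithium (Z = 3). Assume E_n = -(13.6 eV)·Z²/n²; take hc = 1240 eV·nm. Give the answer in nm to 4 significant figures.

The Lyman series terminates on n_f = 1; the fourth line has n_i = 1+4 = 5.
ΔE = 122.4 × (1/1² − 1/5²) = 117.5 eV.
λ = 1240 / 117.5 = 10.55 nm.

10.55 nm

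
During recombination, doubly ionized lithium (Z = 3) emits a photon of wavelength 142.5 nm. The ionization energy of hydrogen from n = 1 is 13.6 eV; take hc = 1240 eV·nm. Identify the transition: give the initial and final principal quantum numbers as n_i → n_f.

n_i = 5, n_f = 3

The photon energy is ΔE = hc/λ = 1240 / 142.5 = 8.702 eV.
With Z = 3, ΔE = 122.4 × (1/n_f² − 1/n_i²), so 1/n_f² − 1/n_i² = 0.07109.
Trying n_f = 3 gives 1/n_i² = 0.04002, i.e. n_i ≈ 5; this pair matches.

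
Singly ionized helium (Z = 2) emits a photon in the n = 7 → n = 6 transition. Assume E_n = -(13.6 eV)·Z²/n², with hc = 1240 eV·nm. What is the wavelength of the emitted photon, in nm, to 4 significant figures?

For Z = 2 the level energies scale as Z², so the effective Rydberg energy is 13.6 × 4 = 54.40 eV.
ΔE = 54.40 × (1/6² − 1/7²) = 54.40 × 0.007370 = 0.4009 eV.
λ = hc/ΔE = 1240 / 0.4009 = 3093 nm.

3093 nm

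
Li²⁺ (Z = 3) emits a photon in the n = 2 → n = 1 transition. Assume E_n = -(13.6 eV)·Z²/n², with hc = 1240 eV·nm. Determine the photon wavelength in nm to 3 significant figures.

13.5 nm

For Z = 3 the level energies scale as Z², so the effective Rydberg energy is 13.6 × 9 = 122.4 eV.
ΔE = 122.4 × (1/1² − 1/2²) = 122.4 × 0.7500 = 91.80 eV.
λ = hc/ΔE = 1240 / 91.80 = 13.5 nm.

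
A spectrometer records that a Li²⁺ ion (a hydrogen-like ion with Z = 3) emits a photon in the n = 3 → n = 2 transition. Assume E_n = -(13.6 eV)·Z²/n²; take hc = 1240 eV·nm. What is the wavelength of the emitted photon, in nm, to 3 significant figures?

72.9 nm

For Z = 3 the level energies scale as Z², so the effective Rydberg energy is 13.6 × 9 = 122.4 eV.
ΔE = 122.4 × (1/2² − 1/3²) = 122.4 × 0.1389 = 17.00 eV.
λ = hc/ΔE = 1240 / 17.00 = 72.9 nm.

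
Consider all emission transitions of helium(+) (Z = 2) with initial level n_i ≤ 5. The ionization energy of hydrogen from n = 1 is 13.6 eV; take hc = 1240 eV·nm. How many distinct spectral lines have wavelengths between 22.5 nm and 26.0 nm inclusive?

3

Enumerate all n_i → n_f pairs with 1 ≤ n_f < n_i ≤ 5 and compute λ = 1240 / [13.6·4·(1/n_f² − 1/n_i²)].
Lines falling in [22.5, 26.0] nm: 5→1 (23.74 nm), 4→1 (24.31 nm), 3→1 (25.64 nm).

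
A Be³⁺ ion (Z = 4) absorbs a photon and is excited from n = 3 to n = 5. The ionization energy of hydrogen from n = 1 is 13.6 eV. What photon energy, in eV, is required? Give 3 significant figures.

The Bohr energies scale as Z², so for Z = 4: E_n = −217.6/n² eV.
E_5 = −217.6/25 = −8.704 eV and E_3 = −217.6/9 = −24.18 eV.
The photon energy is |E_5 − E_3| = 15.5 eV.

15.5 eV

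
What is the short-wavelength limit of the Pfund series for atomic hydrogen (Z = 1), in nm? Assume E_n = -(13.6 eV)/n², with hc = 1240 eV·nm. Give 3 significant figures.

The Pfund series has lower level n_f = 5; the series limit corresponds to n_i → ∞.
ΔE_max = 13.6 × 1 / 5² = 0.5440 eV.
λ_min = 1240 / 0.5440 = 2280 nm.

2280 nm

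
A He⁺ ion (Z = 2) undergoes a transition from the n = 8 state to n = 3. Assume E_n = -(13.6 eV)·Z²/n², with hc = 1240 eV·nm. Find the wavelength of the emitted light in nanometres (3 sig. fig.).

239 nm

For Z = 2 the level energies scale as Z², so the effective Rydberg energy is 13.6 × 4 = 54.40 eV.
ΔE = 54.40 × (1/3² − 1/8²) = 54.40 × 0.09549 = 5.194 eV.
λ = hc/ΔE = 1240 / 5.194 = 239 nm.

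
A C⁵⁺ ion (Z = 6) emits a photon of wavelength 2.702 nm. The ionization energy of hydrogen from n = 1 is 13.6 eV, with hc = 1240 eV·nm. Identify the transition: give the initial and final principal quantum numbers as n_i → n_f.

The photon energy is ΔE = hc/λ = 1240 / 2.702 = 458.9 eV.
With Z = 6, ΔE = 489.6 × (1/n_f² − 1/n_i²), so 1/n_f² − 1/n_i² = 0.9373.
Trying n_f = 1 gives 1/n_i² = 0.06266, i.e. n_i ≈ 4; this pair matches.

n_i = 4, n_f = 1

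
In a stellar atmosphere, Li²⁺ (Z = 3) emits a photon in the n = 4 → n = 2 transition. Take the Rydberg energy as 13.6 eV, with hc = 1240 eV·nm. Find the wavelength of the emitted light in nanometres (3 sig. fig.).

For Z = 3 the level energies scale as Z², so the effective Rydberg energy is 13.6 × 9 = 122.4 eV.
ΔE = 122.4 × (1/2² − 1/4²) = 122.4 × 0.1875 = 22.95 eV.
λ = hc/ΔE = 1240 / 22.95 = 54.0 nm.

54.0 nm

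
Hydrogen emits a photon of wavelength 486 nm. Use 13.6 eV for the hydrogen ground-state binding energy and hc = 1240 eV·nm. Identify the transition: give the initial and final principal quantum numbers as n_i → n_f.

The photon energy is ΔE = hc/λ = 1240 / 486 = 2.551 eV.
With Z = 1, ΔE = 13.60 × (1/n_f² − 1/n_i²), so 1/n_f² − 1/n_i² = 0.1876.
Trying n_f = 2 gives 1/n_i² = 0.06239, i.e. n_i ≈ 4; this pair matches.

n_i = 4, n_f = 2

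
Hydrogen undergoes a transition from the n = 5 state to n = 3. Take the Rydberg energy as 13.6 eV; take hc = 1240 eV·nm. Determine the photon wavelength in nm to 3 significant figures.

ΔE = 13.60 × (1/3² − 1/5²) = 13.60 × 0.07111 = 0.9671 eV.
λ = hc/ΔE = 1240 / 0.9671 = 1280 nm.
This line belongs to the Paschen series.

1280 nm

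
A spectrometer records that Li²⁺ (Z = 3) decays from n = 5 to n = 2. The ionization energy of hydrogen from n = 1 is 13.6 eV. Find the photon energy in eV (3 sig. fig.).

The Bohr energies scale as Z², so for Z = 3: E_n = −122.4/n² eV.
E_5 = −122.4/25 = −4.896 eV and E_2 = −122.4/4 = −30.60 eV.
The photon energy is |E_5 − E_2| = 25.7 eV.

25.7 eV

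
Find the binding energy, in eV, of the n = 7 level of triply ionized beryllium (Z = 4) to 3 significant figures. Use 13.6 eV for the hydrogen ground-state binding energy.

4.44 eV

E_n = −13.6 Z²/n² = −217.6/n² eV for Z = 4.
E_7 = −217.6/49 = −4.44 eV, so ionization (to E = 0) requires 4.44 eV.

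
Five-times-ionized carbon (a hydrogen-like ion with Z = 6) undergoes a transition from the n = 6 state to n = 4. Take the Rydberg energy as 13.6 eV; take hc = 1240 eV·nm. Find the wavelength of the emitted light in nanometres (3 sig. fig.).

For Z = 6 the level energies scale as Z², so the effective Rydberg energy is 13.6 × 36 = 489.6 eV.
ΔE = 489.6 × (1/4² − 1/6²) = 489.6 × 0.03472 = 17.00 eV.
λ = hc/ΔE = 1240 / 17.00 = 72.9 nm.

72.9 nm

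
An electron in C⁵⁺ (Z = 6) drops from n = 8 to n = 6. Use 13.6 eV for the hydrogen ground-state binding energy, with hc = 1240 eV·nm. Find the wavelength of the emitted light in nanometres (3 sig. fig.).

208 nm

For Z = 6 the level energies scale as Z², so the effective Rydberg energy is 13.6 × 36 = 489.6 eV.
ΔE = 489.6 × (1/6² − 1/8²) = 489.6 × 0.01215 = 5.950 eV.
λ = hc/ΔE = 1240 / 5.950 = 208 nm.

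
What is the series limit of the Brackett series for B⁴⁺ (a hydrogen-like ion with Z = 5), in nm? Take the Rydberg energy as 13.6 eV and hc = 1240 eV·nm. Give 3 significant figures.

58.4 nm

The Brackett series has lower level n_f = 4; the series limit corresponds to n_i → ∞.
ΔE_max = 13.6 × 25 / 4² = 21.25 eV.
λ_min = 1240 / 21.25 = 58.4 nm.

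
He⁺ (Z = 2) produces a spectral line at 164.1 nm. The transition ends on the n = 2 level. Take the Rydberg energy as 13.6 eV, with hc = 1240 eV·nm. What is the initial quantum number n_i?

The photon energy is ΔE = hc/λ = 1240 / 164.1 = 7.556 eV.
With Z = 2, ΔE = 54.40 × (1/n_f² − 1/n_i²), so 1/n_f² − 1/n_i² = 0.1389.
With n_f = 2: 1/n_i² = 1/4 − 0.1389 = 0.1111, so n_i ≈ 3.00.

n_i = 3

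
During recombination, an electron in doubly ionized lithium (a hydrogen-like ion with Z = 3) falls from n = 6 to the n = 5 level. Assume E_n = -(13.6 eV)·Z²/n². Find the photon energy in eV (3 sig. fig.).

The Bohr energies scale as Z², so for Z = 3: E_n = −122.4/n² eV.
E_6 = −122.4/36 = −3.400 eV and E_5 = −122.4/25 = −4.896 eV.
The photon energy is |E_6 − E_5| = 1.50 eV.

1.50 eV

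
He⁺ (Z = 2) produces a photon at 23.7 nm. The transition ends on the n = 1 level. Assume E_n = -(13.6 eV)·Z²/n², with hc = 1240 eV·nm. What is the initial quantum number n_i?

n_i = 5

The photon energy is ΔE = hc/λ = 1240 / 23.7 = 52.32 eV.
With Z = 2, ΔE = 54.40 × (1/n_f² − 1/n_i²), so 1/n_f² − 1/n_i² = 0.9618.
With n_f = 1: 1/n_i² = 1/1 − 0.9618 = 0.03822, so n_i ≈ 5.11.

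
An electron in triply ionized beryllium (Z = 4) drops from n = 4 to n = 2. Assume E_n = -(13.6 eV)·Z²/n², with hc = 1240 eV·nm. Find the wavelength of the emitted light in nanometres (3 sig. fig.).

30.4 nm

For Z = 4 the level energies scale as Z², so the effective Rydberg energy is 13.6 × 16 = 217.6 eV.
ΔE = 217.6 × (1/2² − 1/4²) = 217.6 × 0.1875 = 40.80 eV.
λ = hc/ΔE = 1240 / 40.80 = 30.4 nm.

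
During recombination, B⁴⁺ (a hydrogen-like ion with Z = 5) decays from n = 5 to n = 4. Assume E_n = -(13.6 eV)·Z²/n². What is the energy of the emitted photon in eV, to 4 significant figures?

The Bohr energies scale as Z², so for Z = 5: E_n = −340.0/n² eV.
E_5 = −340.0/25 = −13.60 eV and E_4 = −340.0/16 = −21.25 eV.
The photon energy is |E_5 − E_4| = 7.650 eV.

7.650 eV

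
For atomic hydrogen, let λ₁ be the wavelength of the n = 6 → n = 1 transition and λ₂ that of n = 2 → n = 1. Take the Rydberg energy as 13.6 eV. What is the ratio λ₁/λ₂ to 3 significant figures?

0.771

λ ∝ 1/ΔE ∝ 1/(1/n_f² − 1/n_i²), and the Z² and hc factors cancel in the ratio.
λ₁/λ₂ = (1/1² − 1/2²)/(1/1² − 1/6²) = 0.7500/0.9722 = 0.771.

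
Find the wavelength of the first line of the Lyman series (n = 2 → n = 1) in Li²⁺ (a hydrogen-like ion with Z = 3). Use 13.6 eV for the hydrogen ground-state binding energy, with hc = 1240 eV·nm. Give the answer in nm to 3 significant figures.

The Lyman series terminates on n_f = 1; the first line has n_i = 1+1 = 2.
ΔE = 122.4 × (1/1² − 1/2²) = 91.80 eV.
λ = 1240 / 91.80 = 13.5 nm.

13.5 nm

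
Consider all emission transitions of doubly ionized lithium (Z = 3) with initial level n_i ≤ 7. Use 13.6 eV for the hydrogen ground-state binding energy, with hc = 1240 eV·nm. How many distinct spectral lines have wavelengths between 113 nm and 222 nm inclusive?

Enumerate all n_i → n_f pairs with 1 ≤ n_f < n_i ≤ 7 and compute λ = 1240 / [13.6·9·(1/n_f² − 1/n_i²)].
Lines falling in [113, 222] nm: 6→3 (121.6 nm), 5→3 (142.5 nm), 4→3 (208.4 nm).

3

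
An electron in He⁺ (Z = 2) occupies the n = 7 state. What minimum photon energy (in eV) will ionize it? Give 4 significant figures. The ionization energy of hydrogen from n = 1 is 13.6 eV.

E_n = −13.6 Z²/n² = −54.40/n² eV for Z = 2.
E_7 = −54.40/49 = −1.110 eV, so ionization (to E = 0) requires 1.110 eV.

1.110 eV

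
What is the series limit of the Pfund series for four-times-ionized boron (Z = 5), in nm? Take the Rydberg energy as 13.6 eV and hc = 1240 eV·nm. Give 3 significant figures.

91.2 nm

The Pfund series has lower level n_f = 5; the series limit corresponds to n_i → ∞.
ΔE_max = 13.6 × 25 / 5² = 13.60 eV.
λ_min = 1240 / 13.60 = 91.2 nm.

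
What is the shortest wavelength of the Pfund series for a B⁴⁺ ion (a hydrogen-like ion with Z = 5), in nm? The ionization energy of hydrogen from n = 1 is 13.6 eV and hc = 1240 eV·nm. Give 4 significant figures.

91.18 nm

The Pfund series has lower level n_f = 5; the series limit corresponds to n_i → ∞.
ΔE_max = 13.6 × 25 / 5² = 13.60 eV.
λ_min = 1240 / 13.60 = 91.18 nm.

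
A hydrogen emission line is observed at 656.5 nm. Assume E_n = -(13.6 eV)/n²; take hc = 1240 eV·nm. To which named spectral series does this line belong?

Balmer

ΔE = 1240/656.5 = 1.889 eV.
This matches 13.6 × (1/2² − 1/3²), so n_f = 2: the Balmer series.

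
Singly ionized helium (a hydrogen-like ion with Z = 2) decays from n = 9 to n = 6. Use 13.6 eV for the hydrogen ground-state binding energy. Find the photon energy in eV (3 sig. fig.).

0.840 eV

The Bohr energies scale as Z², so for Z = 2: E_n = −54.40/n² eV.
E_9 = −54.40/81 = −0.6716 eV and E_6 = −54.40/36 = −1.511 eV.
The photon energy is |E_9 − E_6| = 0.840 eV.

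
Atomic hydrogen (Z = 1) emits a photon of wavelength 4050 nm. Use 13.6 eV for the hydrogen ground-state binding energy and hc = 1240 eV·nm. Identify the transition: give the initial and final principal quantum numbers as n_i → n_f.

n_i = 5, n_f = 4

The photon energy is ΔE = hc/λ = 1240 / 4050 = 0.3062 eV.
With Z = 1, ΔE = 13.60 × (1/n_f² − 1/n_i²), so 1/n_f² − 1/n_i² = 0.02251.
Trying n_f = 4 gives 1/n_i² = 0.03999, i.e. n_i ≈ 5; this pair matches.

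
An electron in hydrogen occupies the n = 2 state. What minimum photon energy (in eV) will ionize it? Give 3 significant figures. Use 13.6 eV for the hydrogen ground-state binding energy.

3.40 eV

E_2 = −13.60/4 = −3.40 eV, so ionization (to E = 0) requires 3.40 eV.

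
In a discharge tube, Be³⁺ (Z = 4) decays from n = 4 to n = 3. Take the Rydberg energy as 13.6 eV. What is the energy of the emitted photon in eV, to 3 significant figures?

The Bohr energies scale as Z², so for Z = 4: E_n = −217.6/n² eV.
E_4 = −217.6/16 = −13.60 eV and E_3 = −217.6/9 = −24.18 eV.
The photon energy is |E_4 − E_3| = 10.6 eV.

10.6 eV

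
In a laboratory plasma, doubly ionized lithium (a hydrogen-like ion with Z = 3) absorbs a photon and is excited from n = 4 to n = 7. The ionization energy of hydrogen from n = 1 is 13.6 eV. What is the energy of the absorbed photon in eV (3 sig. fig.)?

The Bohr energies scale as Z², so for Z = 3: E_n = −122.4/n² eV.
E_7 = −122.4/49 = −2.498 eV and E_4 = −122.4/16 = −7.650 eV.
The photon energy is |E_7 − E_4| = 5.15 eV.

5.15 eV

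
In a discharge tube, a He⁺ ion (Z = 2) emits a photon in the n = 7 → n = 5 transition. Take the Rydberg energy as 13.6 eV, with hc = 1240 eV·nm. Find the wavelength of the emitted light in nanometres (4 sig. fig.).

1163 nm

For Z = 2 the level energies scale as Z², so the effective Rydberg energy is 13.6 × 4 = 54.40 eV.
ΔE = 54.40 × (1/5² − 1/7²) = 54.40 × 0.01959 = 1.066 eV.
λ = hc/ΔE = 1240 / 1.066 = 1163 nm.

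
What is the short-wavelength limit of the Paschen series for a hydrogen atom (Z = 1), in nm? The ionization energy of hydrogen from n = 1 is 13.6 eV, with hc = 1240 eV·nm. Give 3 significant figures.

821 nm

The Paschen series has lower level n_f = 3; the series limit corresponds to n_i → ∞.
ΔE_max = 13.6 × 1 / 3² = 1.511 eV.
λ_min = 1240 / 1.511 = 821 nm.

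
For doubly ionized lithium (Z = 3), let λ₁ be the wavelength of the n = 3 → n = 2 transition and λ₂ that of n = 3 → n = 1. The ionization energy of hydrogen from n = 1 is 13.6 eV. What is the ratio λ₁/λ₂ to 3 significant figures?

λ ∝ 1/ΔE ∝ 1/(1/n_f² − 1/n_i²), and the Z² and hc factors cancel in the ratio.
λ₁/λ₂ = (1/1² − 1/3²)/(1/2² − 1/3²) = 0.8889/0.1389 = 6.40.

6.40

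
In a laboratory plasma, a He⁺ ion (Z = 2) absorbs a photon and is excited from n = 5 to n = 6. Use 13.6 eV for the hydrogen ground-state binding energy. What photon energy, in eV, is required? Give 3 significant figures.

0.665 eV

The Bohr energies scale as Z², so for Z = 2: E_n = −54.40/n² eV.
E_6 = −54.40/36 = −1.511 eV and E_5 = −54.40/25 = −2.176 eV.
The photon energy is |E_6 − E_5| = 0.665 eV.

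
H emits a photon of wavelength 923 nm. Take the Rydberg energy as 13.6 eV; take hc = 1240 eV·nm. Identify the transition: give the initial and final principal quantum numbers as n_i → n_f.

n_i = 9, n_f = 3

The photon energy is ΔE = hc/λ = 1240 / 923 = 1.343 eV.
With Z = 1, ΔE = 13.60 × (1/n_f² − 1/n_i²), so 1/n_f² − 1/n_i² = 0.09878.
Trying n_f = 3 gives 1/n_i² = 0.01233, i.e. n_i ≈ 9; this pair matches.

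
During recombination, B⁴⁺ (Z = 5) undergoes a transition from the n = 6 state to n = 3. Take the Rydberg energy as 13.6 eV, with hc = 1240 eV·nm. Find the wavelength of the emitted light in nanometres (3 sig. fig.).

43.8 nm

For Z = 5 the level energies scale as Z², so the effective Rydberg energy is 13.6 × 25 = 340.0 eV.
ΔE = 340.0 × (1/3² − 1/6²) = 340.0 × 0.08333 = 28.33 eV.
λ = hc/ΔE = 1240 / 28.33 = 43.8 nm.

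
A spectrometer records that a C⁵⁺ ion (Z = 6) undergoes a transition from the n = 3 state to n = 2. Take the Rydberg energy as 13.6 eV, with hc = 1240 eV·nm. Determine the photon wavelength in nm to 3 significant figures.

For Z = 6 the level energies scale as Z², so the effective Rydberg energy is 13.6 × 36 = 489.6 eV.
ΔE = 489.6 × (1/2² − 1/3²) = 489.6 × 0.1389 = 68.00 eV.
λ = hc/ΔE = 1240 / 68.00 = 18.2 nm.

18.2 nm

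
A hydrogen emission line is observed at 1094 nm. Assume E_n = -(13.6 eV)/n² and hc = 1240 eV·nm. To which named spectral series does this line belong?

Paschen

ΔE = 1240/1094 = 1.133 eV.
This matches 13.6 × (1/3² − 1/6²), so n_f = 3: the Paschen series.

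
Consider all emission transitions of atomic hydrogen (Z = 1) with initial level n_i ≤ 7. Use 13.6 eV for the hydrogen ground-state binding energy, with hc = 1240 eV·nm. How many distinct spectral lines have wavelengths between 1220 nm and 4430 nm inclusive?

Enumerate all n_i → n_f pairs with 1 ≤ n_f < n_i ≤ 7 and compute λ = 1240 / [13.6·1·(1/n_f² − 1/n_i²)].
Lines falling in [1220, 4430] nm: 5→3 (1282 nm), 4→3 (1876 nm), 7→4 (2166 nm), 6→4 (2626 nm), 5→4 (4052 nm).

5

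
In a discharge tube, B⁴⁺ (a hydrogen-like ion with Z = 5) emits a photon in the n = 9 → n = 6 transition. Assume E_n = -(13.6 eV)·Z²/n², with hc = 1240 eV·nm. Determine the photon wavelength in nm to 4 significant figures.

236.3 nm

For Z = 5 the level energies scale as Z², so the effective Rydberg energy is 13.6 × 25 = 340.0 eV.
ΔE = 340.0 × (1/6² − 1/9²) = 340.0 × 0.01543 = 5.247 eV.
λ = hc/ΔE = 1240 / 5.247 = 236.3 nm.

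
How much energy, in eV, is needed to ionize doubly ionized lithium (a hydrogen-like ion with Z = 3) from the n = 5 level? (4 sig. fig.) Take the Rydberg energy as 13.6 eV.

4.896 eV

E_n = −13.6 Z²/n² = −122.4/n² eV for Z = 3.
E_5 = −122.4/25 = −4.896 eV, so ionization (to E = 0) requires 4.896 eV.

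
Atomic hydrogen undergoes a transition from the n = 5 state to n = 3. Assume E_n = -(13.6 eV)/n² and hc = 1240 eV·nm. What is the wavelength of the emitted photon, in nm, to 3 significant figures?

1280 nm

ΔE = 13.60 × (1/3² − 1/5²) = 13.60 × 0.07111 = 0.9671 eV.
λ = hc/ΔE = 1240 / 0.9671 = 1280 nm.
This line belongs to the Paschen series.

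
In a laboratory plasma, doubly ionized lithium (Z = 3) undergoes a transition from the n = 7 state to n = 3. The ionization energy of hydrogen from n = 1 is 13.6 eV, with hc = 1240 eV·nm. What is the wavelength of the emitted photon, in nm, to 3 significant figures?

For Z = 3 the level energies scale as Z², so the effective Rydberg energy is 13.6 × 9 = 122.4 eV.
ΔE = 122.4 × (1/3² − 1/7²) = 122.4 × 0.09070 = 11.10 eV.
λ = hc/ΔE = 1240 / 11.10 = 112 nm.

112 nm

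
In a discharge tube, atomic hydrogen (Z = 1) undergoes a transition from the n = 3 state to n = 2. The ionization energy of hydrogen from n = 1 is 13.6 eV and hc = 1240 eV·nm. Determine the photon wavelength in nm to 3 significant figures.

656 nm

ΔE = 13.60 × (1/2² − 1/3²) = 13.60 × 0.1389 = 1.889 eV.
λ = hc/ΔE = 1240 / 1.889 = 656 nm.
This line belongs to the Balmer series.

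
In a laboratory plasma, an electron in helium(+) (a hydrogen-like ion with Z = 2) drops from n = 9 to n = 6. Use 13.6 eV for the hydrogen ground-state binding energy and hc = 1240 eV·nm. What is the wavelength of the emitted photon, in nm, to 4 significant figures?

For Z = 2 the level energies scale as Z², so the effective Rydberg energy is 13.6 × 4 = 54.40 eV.
ΔE = 54.40 × (1/6² − 1/9²) = 54.40 × 0.01543 = 0.8395 eV.
λ = hc/ΔE = 1240 / 0.8395 = 1477 nm.

1477 nm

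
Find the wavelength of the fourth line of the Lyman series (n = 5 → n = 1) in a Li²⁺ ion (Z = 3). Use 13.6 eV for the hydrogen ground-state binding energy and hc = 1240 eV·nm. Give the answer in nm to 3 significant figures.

The Lyman series terminates on n_f = 1; the fourth line has n_i = 1+4 = 5.
ΔE = 122.4 × (1/1² − 1/5²) = 117.5 eV.
λ = 1240 / 117.5 = 10.6 nm.

10.6 nm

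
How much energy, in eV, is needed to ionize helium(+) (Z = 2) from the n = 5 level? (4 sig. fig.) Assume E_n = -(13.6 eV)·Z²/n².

2.176 eV

E_n = −13.6 Z²/n² = −54.40/n² eV for Z = 2.
E_5 = −54.40/25 = −2.176 eV, so ionization (to E = 0) requires 2.176 eV.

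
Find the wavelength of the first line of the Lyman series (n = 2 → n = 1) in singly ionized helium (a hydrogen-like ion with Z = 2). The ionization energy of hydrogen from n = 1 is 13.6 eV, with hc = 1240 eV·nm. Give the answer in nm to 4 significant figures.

The Lyman series terminates on n_f = 1; the first line has n_i = 1+1 = 2.
ΔE = 54.40 × (1/1² − 1/2²) = 40.80 eV.
λ = 1240 / 40.80 = 30.39 nm.

30.39 nm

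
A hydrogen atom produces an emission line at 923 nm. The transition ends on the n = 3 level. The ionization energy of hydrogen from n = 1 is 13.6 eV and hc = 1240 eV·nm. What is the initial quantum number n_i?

n_i = 9

The photon energy is ΔE = hc/λ = 1240 / 923 = 1.343 eV.
With Z = 1, ΔE = 13.60 × (1/n_f² − 1/n_i²), so 1/n_f² − 1/n_i² = 0.09878.
With n_f = 3: 1/n_i² = 1/9 − 0.09878 = 0.01233, so n_i ≈ 9.01.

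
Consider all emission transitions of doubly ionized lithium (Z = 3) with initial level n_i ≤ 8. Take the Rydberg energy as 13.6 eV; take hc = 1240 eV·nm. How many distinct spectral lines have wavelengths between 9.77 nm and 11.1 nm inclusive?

5

Enumerate all n_i → n_f pairs with 1 ≤ n_f < n_i ≤ 8 and compute λ = 1240 / [13.6·9·(1/n_f² − 1/n_i²)].
Lines falling in [9.77, 11.1] nm: 8→1 (10.29 nm), 7→1 (10.34 nm), 6→1 (10.42 nm), 5→1 (10.55 nm), 4→1 (10.81 nm).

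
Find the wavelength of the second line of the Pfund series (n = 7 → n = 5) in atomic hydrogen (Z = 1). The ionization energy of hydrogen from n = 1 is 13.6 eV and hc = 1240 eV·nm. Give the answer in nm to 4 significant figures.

The Pfund series terminates on n_f = 5; the second line has n_i = 5+2 = 7.
ΔE = 13.60 × (1/5² − 1/7²) = 0.2664 eV.
λ = 1240 / 0.2664 = 4654 nm.

4654 nm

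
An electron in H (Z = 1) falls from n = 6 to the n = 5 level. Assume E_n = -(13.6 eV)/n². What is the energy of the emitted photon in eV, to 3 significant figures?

0.166 eV

E_6 = −13.60/36 = −0.3778 eV and E_5 = −13.60/25 = −0.5440 eV.
The photon energy is |E_6 − E_5| = 0.166 eV.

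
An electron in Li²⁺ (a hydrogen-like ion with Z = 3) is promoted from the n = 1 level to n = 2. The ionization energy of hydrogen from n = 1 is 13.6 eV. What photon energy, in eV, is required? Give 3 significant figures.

91.8 eV

The Bohr energies scale as Z², so for Z = 3: E_n = −122.4/n² eV.
E_2 = −122.4/4 = −30.60 eV and E_1 = −122.4/1 = −122.4 eV.
The photon energy is |E_2 − E_1| = 91.8 eV.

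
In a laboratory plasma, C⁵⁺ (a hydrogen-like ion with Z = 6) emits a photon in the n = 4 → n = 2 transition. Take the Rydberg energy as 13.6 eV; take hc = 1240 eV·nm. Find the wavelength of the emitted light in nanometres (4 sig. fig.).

For Z = 6 the level energies scale as Z², so the effective Rydberg energy is 13.6 × 36 = 489.6 eV.
ΔE = 489.6 × (1/2² − 1/4²) = 489.6 × 0.1875 = 91.80 eV.
λ = hc/ΔE = 1240 / 91.80 = 13.51 nm.

13.51 nm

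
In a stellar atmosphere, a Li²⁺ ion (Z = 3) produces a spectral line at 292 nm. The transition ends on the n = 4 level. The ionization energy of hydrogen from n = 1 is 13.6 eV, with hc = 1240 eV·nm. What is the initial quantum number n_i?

The photon energy is ΔE = hc/λ = 1240 / 292 = 4.247 eV.
With Z = 3, ΔE = 122.4 × (1/n_f² − 1/n_i²), so 1/n_f² − 1/n_i² = 0.03469.
With n_f = 4: 1/n_i² = 1/16 − 0.03469 = 0.02781, so n_i ≈ 6.00.

n_i = 6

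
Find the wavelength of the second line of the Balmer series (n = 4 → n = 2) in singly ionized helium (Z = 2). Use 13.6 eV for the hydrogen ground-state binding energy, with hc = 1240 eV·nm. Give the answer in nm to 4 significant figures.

The Balmer series terminates on n_f = 2; the second line has n_i = 2+2 = 4.
ΔE = 54.40 × (1/2² − 1/4²) = 10.20 eV.
λ = 1240 / 10.20 = 121.6 nm.

121.6 nm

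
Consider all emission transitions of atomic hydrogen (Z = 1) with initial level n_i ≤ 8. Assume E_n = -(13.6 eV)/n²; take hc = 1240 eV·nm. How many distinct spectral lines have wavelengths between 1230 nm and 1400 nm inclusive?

Enumerate all n_i → n_f pairs with 1 ≤ n_f < n_i ≤ 8 and compute λ = 1240 / [13.6·1·(1/n_f² − 1/n_i²)].
Lines falling in [1230, 1400] nm: 5→3 (1282 nm).

1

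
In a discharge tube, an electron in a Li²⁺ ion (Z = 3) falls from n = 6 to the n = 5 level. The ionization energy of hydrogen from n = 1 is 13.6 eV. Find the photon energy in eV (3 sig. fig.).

1.50 eV

The Bohr energies scale as Z², so for Z = 3: E_n = −122.4/n² eV.
E_6 = −122.4/36 = −3.400 eV and E_5 = −122.4/25 = −4.896 eV.
The photon energy is |E_6 − E_5| = 1.50 eV.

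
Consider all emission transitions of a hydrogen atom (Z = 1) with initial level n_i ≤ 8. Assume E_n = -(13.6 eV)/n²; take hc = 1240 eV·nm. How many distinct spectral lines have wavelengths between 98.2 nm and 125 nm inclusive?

Enumerate all n_i → n_f pairs with 1 ≤ n_f < n_i ≤ 8 and compute λ = 1240 / [13.6·1·(1/n_f² − 1/n_i²)].
Lines falling in [98.2, 125] nm: 3→1 (102.6 nm), 2→1 (121.6 nm).

2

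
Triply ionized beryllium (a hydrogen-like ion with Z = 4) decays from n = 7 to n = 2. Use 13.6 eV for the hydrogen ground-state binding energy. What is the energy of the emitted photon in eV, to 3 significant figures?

50.0 eV

The Bohr energies scale as Z², so for Z = 4: E_n = −217.6/n² eV.
E_7 = −217.6/49 = −4.441 eV and E_2 = −217.6/4 = −54.40 eV.
The photon energy is |E_7 − E_2| = 50.0 eV.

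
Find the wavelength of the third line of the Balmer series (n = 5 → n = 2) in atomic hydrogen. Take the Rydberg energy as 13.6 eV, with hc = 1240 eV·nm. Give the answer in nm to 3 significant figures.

The Balmer series terminates on n_f = 2; the third line has n_i = 2+3 = 5.
ΔE = 13.60 × (1/2² − 1/5²) = 2.856 eV.
λ = 1240 / 2.856 = 434 nm.

434 nm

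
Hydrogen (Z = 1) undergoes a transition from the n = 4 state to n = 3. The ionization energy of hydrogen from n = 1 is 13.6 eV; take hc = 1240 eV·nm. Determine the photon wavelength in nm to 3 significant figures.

1880 nm

ΔE = 13.60 × (1/3² − 1/4²) = 13.60 × 0.04861 = 0.6611 eV.
λ = hc/ΔE = 1240 / 0.6611 = 1880 nm.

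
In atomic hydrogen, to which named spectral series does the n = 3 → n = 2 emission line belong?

Balmer

The series is set by the lower level: n_f = 2 is the Balmer series.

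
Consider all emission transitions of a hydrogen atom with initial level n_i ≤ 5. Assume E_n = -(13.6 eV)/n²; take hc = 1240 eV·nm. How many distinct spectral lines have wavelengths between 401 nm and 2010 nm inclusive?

5

Enumerate all n_i → n_f pairs with 1 ≤ n_f < n_i ≤ 5 and compute λ = 1240 / [13.6·1·(1/n_f² − 1/n_i²)].
Lines falling in [401, 2010] nm: 5→2 (434.2 nm), 4→2 (486.3 nm), 3→2 (656.5 nm), 5→3 (1282 nm), 4→3 (1876 nm).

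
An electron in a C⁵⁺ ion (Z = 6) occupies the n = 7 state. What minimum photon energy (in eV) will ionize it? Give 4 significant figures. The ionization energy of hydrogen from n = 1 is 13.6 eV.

E_n = −13.6 Z²/n² = −489.6/n² eV for Z = 6.
E_7 = −489.6/49 = −9.992 eV, so ionization (to E = 0) requires 9.992 eV.

9.992 eV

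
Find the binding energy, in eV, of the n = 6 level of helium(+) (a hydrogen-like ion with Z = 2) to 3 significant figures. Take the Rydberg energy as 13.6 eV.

1.51 eV

E_n = −13.6 Z²/n² = −54.40/n² eV for Z = 2.
E_6 = −54.40/36 = −1.51 eV, so ionization (to E = 0) requires 1.51 eV.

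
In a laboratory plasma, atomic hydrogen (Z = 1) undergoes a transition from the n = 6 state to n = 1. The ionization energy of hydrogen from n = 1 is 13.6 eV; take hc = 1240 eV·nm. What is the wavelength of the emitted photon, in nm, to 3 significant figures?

ΔE = 13.60 × (1/1² − 1/6²) = 13.60 × 0.9722 = 13.22 eV.
λ = hc/ΔE = 1240 / 13.22 = 93.8 nm.
This line belongs to the Lyman series.

93.8 nm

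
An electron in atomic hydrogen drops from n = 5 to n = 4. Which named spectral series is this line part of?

Brackett

The series is set by the lower level: n_f = 4 is the Brackett series.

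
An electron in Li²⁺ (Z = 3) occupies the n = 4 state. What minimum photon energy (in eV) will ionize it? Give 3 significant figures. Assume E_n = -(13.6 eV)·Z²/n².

7.65 eV

E_n = −13.6 Z²/n² = −122.4/n² eV for Z = 3.
E_4 = −122.4/16 = −7.65 eV, so ionization (to E = 0) requires 7.65 eV.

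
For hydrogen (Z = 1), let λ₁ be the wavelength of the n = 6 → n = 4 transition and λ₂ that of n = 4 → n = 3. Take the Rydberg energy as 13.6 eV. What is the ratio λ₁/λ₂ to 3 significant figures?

1.40

λ ∝ 1/ΔE ∝ 1/(1/n_f² − 1/n_i²), and the Z² and hc factors cancel in the ratio.
λ₁/λ₂ = (1/3² − 1/4²)/(1/4² − 1/6²) = 0.04861/0.03472 = 1.40.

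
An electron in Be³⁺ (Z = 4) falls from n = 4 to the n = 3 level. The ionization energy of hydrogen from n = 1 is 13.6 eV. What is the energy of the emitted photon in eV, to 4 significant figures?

10.58 eV

The Bohr energies scale as Z², so for Z = 4: E_n = −217.6/n² eV.
E_4 = −217.6/16 = −13.60 eV and E_3 = −217.6/9 = −24.18 eV.
The photon energy is |E_4 − E_3| = 10.58 eV.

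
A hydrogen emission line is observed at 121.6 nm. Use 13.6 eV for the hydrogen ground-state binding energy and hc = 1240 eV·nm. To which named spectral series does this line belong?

Lyman

ΔE = 1240/121.6 = 10.20 eV.
This matches 13.6 × (1/1² − 1/2²), so n_f = 1: the Lyman series.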